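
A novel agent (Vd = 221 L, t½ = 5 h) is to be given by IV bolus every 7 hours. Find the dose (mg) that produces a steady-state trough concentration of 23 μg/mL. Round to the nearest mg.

τ/t½ = 7/5 ≈ 1.4, so f = (1/2)^(7/5) ≈ 0.378929.
Cmin,ss = (D/Vd)·f/(1−f), so D = Cmin,ss·Vd·(1−f)/f.
D = 23 × 221 × (1−f)/f ≈ 23 × 221 × 1.63902 ≈ 8331.14 mg.

8331 mg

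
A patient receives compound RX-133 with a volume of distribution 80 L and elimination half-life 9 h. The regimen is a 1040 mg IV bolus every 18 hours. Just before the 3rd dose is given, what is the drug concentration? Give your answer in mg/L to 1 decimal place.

f = (1/2)^(τ/t½) = (1/2)^(18/9) ≈ 0.2500.
C₀ = D/Vd = 1040/80 ≈ 13.000 mg/L.
Before the 3rd dose, 2 doses have been given. Superposition: Cmin = C₀·(f + f²).
≈ 13.000 × (0.2500 + 0.0625) ≈ 13.000 × 0.3125 ≈ 4.062 mg/L.

4.1 mg/L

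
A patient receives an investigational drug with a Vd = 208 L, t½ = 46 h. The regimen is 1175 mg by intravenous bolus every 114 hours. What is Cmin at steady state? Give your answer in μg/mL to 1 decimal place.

τ/t½ = 114/46 ≈ 2.4783, so fraction remaining f = (1/2)^(114/46) ≈ 0.1795.
Single-dose peak C₀ = D/Vd = 1175/208 ≈ 5.649 μg/mL.
Steady-state trough Cmin,ss = C₀·f/(1−f) ≈ 5.649 × 0.1795/0.8205 ≈ 1.236 μg/mL.

1.2 μg/mL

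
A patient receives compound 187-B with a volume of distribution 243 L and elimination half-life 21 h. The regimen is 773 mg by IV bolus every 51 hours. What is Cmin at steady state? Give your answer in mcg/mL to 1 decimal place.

0.7 mcg/mL

Over one 51-h interval, 51/21 ≈ 2.4286 half-lives elapse, leaving f ≈ 0.1857 of each dose.
At steady state, accumulation factor R = 1/(1 − e^(−kτ)) ≈ 1.2280.
Each bolus raises the concentration by D/Vd = 773/243 ≈ 3.181 mcg/mL.
Steady-state peak Cmax,ss = C₀·R ≈ 3.181 × 1.2280 ≈ 3.906 mcg/mL.
Steady-state trough Cmin,ss = Cmax,ss·f ≈ 3.906 × 0.1857 ≈ 0.725 mcg/mL.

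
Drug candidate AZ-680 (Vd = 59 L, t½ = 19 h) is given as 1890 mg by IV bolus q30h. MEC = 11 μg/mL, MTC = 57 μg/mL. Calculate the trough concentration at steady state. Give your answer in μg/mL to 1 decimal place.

16.1 μg/mL

τ/t½ = 30/19 ≈ 1.5789, so fraction remaining f = (1/2)^(30/19) ≈ 0.3347.
Accumulation ratio R = 1/(1 − f) ≈ 1/0.6653 ≈ 1.5031.
Single-dose peak C₀ = D/Vd = 1890/59 ≈ 32.034 μg/mL.
Steady-state peak Cmax,ss = C₀·R ≈ 32.034 × 1.5031 ≈ 48.150 μg/mL.
One interval later, Cmin,ss = Cmax,ss·e^(−kτ) ≈ 48.150 × 0.3347 ≈ 16.116 μg/mL.
Trough 16.1 μg/mL vs MEC 11 μg/mL: adequate.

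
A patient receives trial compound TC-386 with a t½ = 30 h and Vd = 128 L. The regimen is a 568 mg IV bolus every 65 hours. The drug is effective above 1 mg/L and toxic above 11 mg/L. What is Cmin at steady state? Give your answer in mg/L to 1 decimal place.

1.3 mg/L

k = ln2/t½ = ln2/30 ≈ 0.023105 h⁻¹; fraction remaining f = e^(−kτ) = e^(−0.023105×65) ≈ 0.2227.
Each bolus raises the concentration by D/Vd = 568/128 ≈ 4.438 mg/L.
Steady-state trough Cmin,ss = C₀·f/(1−f) ≈ 4.438 × 0.2227/0.7773 ≈ 1.272 mg/L.
Trough 1.3 mg/L vs MEC 1 mg/L: adequate.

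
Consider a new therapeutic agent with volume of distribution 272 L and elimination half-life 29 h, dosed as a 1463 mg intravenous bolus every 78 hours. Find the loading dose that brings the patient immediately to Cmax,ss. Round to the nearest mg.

1731 mg

f = (1/2)^(78/29) ≈ 0.155001; accumulation ratio R = 1/(1−f) ≈ 1.18343.
Loading dose to hit Cmax,ss on first dose: D_load = D_maint·R ≈ 1463 × 1.18343 ≈ 1731.36 mg.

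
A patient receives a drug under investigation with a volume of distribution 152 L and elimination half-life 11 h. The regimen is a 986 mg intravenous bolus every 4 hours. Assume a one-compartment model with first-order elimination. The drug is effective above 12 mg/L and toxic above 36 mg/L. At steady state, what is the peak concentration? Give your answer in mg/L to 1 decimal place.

29.1 mg/L

Over one 4-h interval, 4/11 ≈ 0.36364 half-lives elapse, leaving f ≈ 0.7772 of each dose.
Accumulation ratio R = 1/(1 − f) ≈ 1/0.2228 ≈ 4.4883.
Single-dose peak C₀ = D/Vd = 986/152 ≈ 6.487 mg/L.
Steady-state peak Cmax,ss = C₀·R ≈ 6.487 × 4.4883 ≈ 29.116 mg/L.
Peak 29.1 mg/L vs MTC 36 mg/L: below toxic threshold.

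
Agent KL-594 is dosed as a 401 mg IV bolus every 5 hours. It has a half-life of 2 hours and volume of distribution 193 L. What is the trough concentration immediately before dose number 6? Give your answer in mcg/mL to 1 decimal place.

f = (1/2)^(τ/t½) = (1/2)^(5/2) ≈ 0.1768.
C₀ = D/Vd = 401/193 ≈ 2.078 mcg/mL.
Before the 6th dose, 5 doses have been given. Superposition: Cmin = C₀·(f + f² + … + f^5).
≈ 2.078 × (0.1768 + 0.0313 + 0.0055 + 0.0010 + 0.0002) ≈ 2.078 × 0.2148 ≈ 0.446 mcg/mL.

0.4 mcg/mL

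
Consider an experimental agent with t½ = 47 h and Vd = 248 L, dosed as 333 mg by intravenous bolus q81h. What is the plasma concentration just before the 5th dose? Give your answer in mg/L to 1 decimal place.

0.6 mg/L

f = (1/2)^(τ/t½) = (1/2)^(81/47) ≈ 0.3028.
C₀ = D/Vd = 333/248 ≈ 1.343 mg/L.
Before the 5th dose, 4 doses have been given. Superposition: Cmin = C₀·(f + f² + … + f^4).
≈ 1.343 × (0.3028 + 0.0917 + 0.0278 + 0.0084) ≈ 1.343 × 0.4307 ≈ 0.578 mg/L.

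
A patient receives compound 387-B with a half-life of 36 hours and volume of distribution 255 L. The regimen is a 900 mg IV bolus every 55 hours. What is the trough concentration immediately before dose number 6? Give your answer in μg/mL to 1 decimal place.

1.9 μg/mL

f = (1/2)^(τ/t½) = (1/2)^(55/36) ≈ 0.3468.
C₀ = D/Vd = 900/255 ≈ 3.529 μg/mL.
Before the 6th dose, 5 doses have been given. Superposition: Cmin = C₀·(f + f² + … + f^5).
≈ 3.529 × (0.3468 + 0.1203 + 0.0417 + 0.0145 + 0.0050) ≈ 3.529 × 0.5283 ≈ 1.864 μg/mL.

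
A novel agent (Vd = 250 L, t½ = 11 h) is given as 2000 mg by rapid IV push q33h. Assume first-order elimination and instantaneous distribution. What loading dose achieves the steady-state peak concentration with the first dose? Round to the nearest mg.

2286 mg

f = (1/2)^(33/11) ≈ 0.125000; accumulation ratio R = 1/(1−f) ≈ 1.14286.
Loading dose to hit Cmax,ss on first dose: D_load = D_maint·R ≈ 2000 × 1.14286 ≈ 2285.72 mg.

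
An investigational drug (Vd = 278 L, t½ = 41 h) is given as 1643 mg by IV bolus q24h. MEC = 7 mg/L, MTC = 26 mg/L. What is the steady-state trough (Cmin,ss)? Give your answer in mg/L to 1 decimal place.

τ/t½ = 24/41 ≈ 0.58537, so fraction remaining f = (1/2)^(24/41) ≈ 0.6665.
Single-dose peak C₀ = D/Vd = 1643/278 ≈ 5.910 mg/L.
Steady-state trough Cmin,ss = C₀·f/(1−f) ≈ 5.910 × 0.6665/0.3335 ≈ 11.811 mg/L.
Trough 11.8 mg/L vs MEC 7 mg/L: adequate.

11.8 mg/L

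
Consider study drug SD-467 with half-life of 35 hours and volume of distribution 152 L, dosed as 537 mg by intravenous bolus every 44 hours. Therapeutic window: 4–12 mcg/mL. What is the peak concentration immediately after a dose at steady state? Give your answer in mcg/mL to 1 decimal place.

Over one 44-h interval, 44/35 ≈ 1.2571 half-lives elapse, leaving f ≈ 0.4184 of each dose.
Accumulation ratio R = 1/(1 − f) ≈ 1/0.5816 ≈ 1.7194.
Single-dose peak C₀ = D/Vd = 537/152 ≈ 3.533 mcg/mL.
Steady-state peak Cmax,ss = C₀·R ≈ 3.533 × 1.7194 ≈ 6.075 mcg/mL.
Peak 6.1 mcg/mL vs MTC 12 mcg/mL: below toxic threshold.

6.1 mcg/mL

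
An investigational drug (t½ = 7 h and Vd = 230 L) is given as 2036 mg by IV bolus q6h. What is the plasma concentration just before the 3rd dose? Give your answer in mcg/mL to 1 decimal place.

f = (1/2)^(τ/t½) = (1/2)^(6/7) ≈ 0.5520.
C₀ = D/Vd = 2036/230 ≈ 8.852 mcg/mL.
Before the 3rd dose, 2 doses have been given. Superposition: Cmin = C₀·(f + f²).
≈ 8.852 × (0.5520 + 0.3047) ≈ 8.852 × 0.8567 ≈ 7.584 mcg/mL.

7.6 mcg/mL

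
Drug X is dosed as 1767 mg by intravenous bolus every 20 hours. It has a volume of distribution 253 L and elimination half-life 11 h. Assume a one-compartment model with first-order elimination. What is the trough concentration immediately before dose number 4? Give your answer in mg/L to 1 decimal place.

f = (1/2)^(τ/t½) = (1/2)^(20/11) ≈ 0.2836.
C₀ = D/Vd = 1767/253 ≈ 6.984 mg/L.
Before the 4th dose, 3 doses have been given. Superposition: Cmin = C₀·(f + f² + … + f^3).
≈ 6.984 × (0.2836 + 0.0804 + 0.0228) ≈ 6.984 × 0.3868 ≈ 2.701 mg/L.

2.7 mg/L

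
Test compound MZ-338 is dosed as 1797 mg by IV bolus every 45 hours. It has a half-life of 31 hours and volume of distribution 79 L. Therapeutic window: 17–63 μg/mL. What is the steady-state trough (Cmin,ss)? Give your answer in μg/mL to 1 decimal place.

k = ln2/t½ = ln2/31 ≈ 0.022360 h⁻¹; fraction remaining f = e^(−kτ) = e^(−0.022360×45) ≈ 0.3656.
Accumulation ratio R = 1/(1 − f) ≈ 1/0.6344 ≈ 1.5763.
Each bolus raises the concentration by D/Vd = 1797/79 ≈ 22.747 μg/mL.
Steady-state peak Cmax,ss = C₀·R ≈ 22.747 × 1.5763 ≈ 35.856 μg/mL.
Steady-state trough Cmin,ss = Cmax,ss·f ≈ 35.856 × 0.3656 ≈ 13.109 μg/mL.
Trough 13.1 μg/mL vs MEC 17 μg/mL: subtherapeutic.

13.1 μg/mL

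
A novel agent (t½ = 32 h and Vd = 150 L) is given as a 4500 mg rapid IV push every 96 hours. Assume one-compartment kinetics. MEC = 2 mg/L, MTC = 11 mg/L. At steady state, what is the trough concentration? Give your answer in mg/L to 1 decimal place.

The dosing interval is 3 half-lives, so f = 2^(−3) = 0.125.
Accumulation ratio R = 1/(1 − f) = 1/0.875 = 8/7.
Single-dose peak C₀ = D/Vd = 4500/150 = 30 mg/L.
Steady-state peak Cmax,ss = C₀·R = 30 × 8/7 ≈ 34.286 mg/L.
Steady-state trough Cmin,ss = Cmax,ss·f ≈ 34.286 × 0.125 ≈ 4.286 mg/L.
Trough 4.3 mg/L vs MEC 2 mg/L: adequate.

4.3 mg/L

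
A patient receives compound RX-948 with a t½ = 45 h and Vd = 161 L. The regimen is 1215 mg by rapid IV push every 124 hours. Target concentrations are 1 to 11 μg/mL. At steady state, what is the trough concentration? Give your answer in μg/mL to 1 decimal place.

Over one 124-h interval, 124/45 ≈ 2.7556 half-lives elapse, leaving f ≈ 0.1481 of each dose.
Accumulation ratio R = 1/(1 − f) ≈ 1/0.8519 ≈ 1.1738.
Each bolus raises the concentration by D/Vd = 1215/161 ≈ 7.547 μg/mL.
Steady-state peak Cmax,ss = C₀·R ≈ 7.547 × 1.1738 ≈ 8.859 μg/mL.
Steady-state trough Cmin,ss = Cmax,ss·f ≈ 8.859 × 0.1481 ≈ 1.312 μg/mL.
Trough 1.3 μg/mL vs MEC 1 μg/mL: adequate.

1.3 μg/mL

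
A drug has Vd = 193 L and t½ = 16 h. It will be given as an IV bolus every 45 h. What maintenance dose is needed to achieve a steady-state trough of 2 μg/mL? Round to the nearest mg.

τ/t½ = 45/16 ≈ 2.8125, so f = (1/2)^(45/16) ≈ 0.142349.
Cmin,ss = (D/Vd)·f/(1−f), so D = Cmin,ss·Vd·(1−f)/f.
D = 2 × 193 × (1−f)/f ≈ 2 × 193 × 6.02499 ≈ 2325.65 mg.

2326 mg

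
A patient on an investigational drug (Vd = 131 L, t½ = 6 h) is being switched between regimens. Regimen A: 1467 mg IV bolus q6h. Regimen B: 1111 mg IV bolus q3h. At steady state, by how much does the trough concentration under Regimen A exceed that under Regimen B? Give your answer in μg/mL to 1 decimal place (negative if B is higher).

Regimen A: f = (1/2)^(6/6) ≈ 0.5000; Cmin,ss = (1467/131)·f/(1−f) ≈ 11.198 μg/mL.
Regimen B: f = (1/2)^(3/6) ≈ 0.7071; Cmin,ss = (1111/131)·f/(1−f) ≈ 20.474 μg/mL.
Difference ≈ 11.198 − 20.474 ≈ -9.276 μg/mL.

-9.3 μg/mL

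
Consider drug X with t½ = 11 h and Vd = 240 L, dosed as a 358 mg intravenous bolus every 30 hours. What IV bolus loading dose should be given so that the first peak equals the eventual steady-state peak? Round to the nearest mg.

f = (1/2)^(30/11) ≈ 0.151011; accumulation ratio R = 1/(1−f) ≈ 1.17787.
Loading dose to hit Cmax,ss on first dose: D_load = D_maint·R ≈ 358 × 1.17787 ≈ 421.68 mg.

422 mg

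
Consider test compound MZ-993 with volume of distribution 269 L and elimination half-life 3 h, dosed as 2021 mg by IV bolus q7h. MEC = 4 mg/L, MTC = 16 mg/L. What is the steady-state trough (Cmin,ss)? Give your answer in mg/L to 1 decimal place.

1.9 mg/L

k = ln2/t½ = ln2/3 ≈ 0.231049 h⁻¹; fraction remaining f = e^(−kτ) = e^(−0.231049×7) ≈ 0.1984.
Accumulation ratio R = 1/(1 − f) ≈ 1/0.8016 ≈ 1.2475.
Each bolus raises the concentration by D/Vd = 2021/269 ≈ 7.513 mg/L.
Cmax,ss = C₀/(1 − f) ≈ 7.513/0.8016 ≈ 9.373 mg/L.
One interval later, Cmin,ss = Cmax,ss·e^(−kτ) ≈ 9.373 × 0.1984 ≈ 1.860 mg/L.
Trough 1.9 mg/L vs MEC 4 mg/L: subtherapeutic.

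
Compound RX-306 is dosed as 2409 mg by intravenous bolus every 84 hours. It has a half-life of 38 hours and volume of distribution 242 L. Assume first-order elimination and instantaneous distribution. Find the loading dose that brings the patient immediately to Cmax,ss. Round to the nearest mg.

3073 mg

f = (1/2)^(84/38) ≈ 0.216055; accumulation ratio R = 1/(1−f) ≈ 1.27560.
Loading dose to hit Cmax,ss on first dose: D_load = D_maint·R ≈ 2409 × 1.27560 ≈ 3072.92 mg.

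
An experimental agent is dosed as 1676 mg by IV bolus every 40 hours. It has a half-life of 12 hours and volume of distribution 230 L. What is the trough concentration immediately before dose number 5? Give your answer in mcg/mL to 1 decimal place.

0.8 mcg/mL

f = (1/2)^(τ/t½) = (1/2)^(40/12) ≈ 0.0992.
C₀ = D/Vd = 1676/230 ≈ 7.287 mcg/mL.
Before the 5th dose, 4 doses have been given. Superposition: Cmin = C₀·(f + f² + … + f^4).
≈ 7.287 × (0.0992 + 0.0098 + 0.0010 + 0.0001) ≈ 7.287 × 0.1101 ≈ 0.802 mcg/mL.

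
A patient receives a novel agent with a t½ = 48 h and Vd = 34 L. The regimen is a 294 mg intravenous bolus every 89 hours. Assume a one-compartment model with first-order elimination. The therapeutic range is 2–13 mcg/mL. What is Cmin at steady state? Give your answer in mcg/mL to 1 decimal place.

3.3 mcg/mL

k = ln2/t½ = ln2/48 ≈ 0.014441 h⁻¹; fraction remaining f = e^(−kτ) = e^(−0.014441×89) ≈ 0.2766.
At steady state, accumulation factor R = 1/(1 − e^(−kτ)) ≈ 1.3824.
Each bolus raises the concentration by D/Vd = 294/34 ≈ 8.647 mcg/mL.
Cmax,ss = C₀/(1 − f) ≈ 8.647/0.7234 ≈ 11.953 mcg/mL.
One interval later, Cmin,ss = Cmax,ss·e^(−kτ) ≈ 11.953 × 0.2766 ≈ 3.306 mcg/mL.
Trough 3.3 mcg/mL vs MEC 2 mcg/mL: adequate.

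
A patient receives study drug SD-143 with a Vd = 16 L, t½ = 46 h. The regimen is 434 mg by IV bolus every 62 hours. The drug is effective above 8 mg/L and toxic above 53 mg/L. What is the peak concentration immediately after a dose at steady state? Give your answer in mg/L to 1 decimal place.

τ/t½ = 62/46 ≈ 1.3478, so fraction remaining f = (1/2)^(62/46) ≈ 0.3929.
Accumulation ratio R = 1/(1 − f) ≈ 1/0.6071 ≈ 1.6472.
Single-dose peak C₀ = D/Vd = 434/16 ≈ 27.125 mg/L.
Steady-state peak Cmax,ss = C₀·R ≈ 27.125 × 1.6472 ≈ 44.680 mg/L.
Peak 44.7 mg/L vs MTC 53 mg/L: below toxic threshold.

44.7 mg/L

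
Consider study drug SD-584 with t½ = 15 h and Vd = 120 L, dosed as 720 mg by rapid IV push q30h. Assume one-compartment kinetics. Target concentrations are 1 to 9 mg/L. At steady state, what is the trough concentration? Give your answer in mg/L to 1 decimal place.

2.0 mg/L

The dosing interval is 2 half-lives, so f = 2^(−2) = 0.25.
At steady state, R = 1/(1 − 0.25) = 4/3.
Single-dose peak C₀ = D/Vd = 720/120 = 6 mg/L.
Steady-state peak Cmax,ss = C₀·R = 6 × 4/3 ≈ 8.000 mg/L.
Steady-state trough Cmin,ss = Cmax,ss·f ≈ 8.000 × 0.25 ≈ 2.000 mg/L.
Trough 2.0 mg/L vs MEC 1 mg/L: adequate.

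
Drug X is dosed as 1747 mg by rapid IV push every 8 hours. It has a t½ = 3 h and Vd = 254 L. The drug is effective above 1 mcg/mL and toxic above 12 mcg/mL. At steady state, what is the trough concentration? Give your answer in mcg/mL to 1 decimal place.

1.3 mcg/mL

Over one 8-h interval, 8/3 ≈ 2.6667 half-lives elapse, leaving f ≈ 0.1575 of each dose.
At steady state, accumulation factor R = 1/(1 − e^(−kτ)) ≈ 1.1869.
Single-dose peak C₀ = D/Vd = 1747/254 ≈ 6.878 mcg/mL.
Steady-state peak Cmax,ss = C₀·R ≈ 6.878 × 1.1869 ≈ 8.163 mcg/mL.
Steady-state trough Cmin,ss = Cmax,ss·f ≈ 8.163 × 0.1575 ≈ 1.286 mcg/mL.
Trough 1.3 mcg/mL vs MEC 1 mcg/mL: adequate.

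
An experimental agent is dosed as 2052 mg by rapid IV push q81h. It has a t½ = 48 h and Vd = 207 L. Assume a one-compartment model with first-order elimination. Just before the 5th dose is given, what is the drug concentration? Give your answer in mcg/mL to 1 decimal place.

f = (1/2)^(τ/t½) = (1/2)^(81/48) ≈ 0.3105.
C₀ = D/Vd = 2052/207 ≈ 9.913 mcg/mL.
Before the 5th dose, 4 doses have been given. Superposition: Cmin = C₀·(f + f² + … + f^4).
≈ 9.913 × (0.3105 + 0.0964 + 0.0299 + 0.0093) ≈ 9.913 × 0.4461 ≈ 4.422 mcg/mL.

4.4 mcg/mL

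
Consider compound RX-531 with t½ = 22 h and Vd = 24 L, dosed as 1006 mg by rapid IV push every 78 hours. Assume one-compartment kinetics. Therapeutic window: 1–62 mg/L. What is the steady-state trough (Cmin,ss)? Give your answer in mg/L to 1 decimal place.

τ/t½ = 78/22 ≈ 3.5455, so fraction remaining f = (1/2)^(78/22) ≈ 0.0856.
Accumulation ratio R = 1/(1 − f) ≈ 1/0.9144 ≈ 1.0936.
Each bolus raises the concentration by D/Vd = 1006/24 ≈ 41.917 mg/L.
Cmax,ss = C₀/(1 − f) ≈ 41.917/0.9144 ≈ 45.841 mg/L.
Steady-state trough Cmin,ss = Cmax,ss·f ≈ 45.841 × 0.0856 ≈ 3.924 mg/L.
Trough 3.9 mg/L vs MEC 1 mg/L: adequate.

3.9 mg/L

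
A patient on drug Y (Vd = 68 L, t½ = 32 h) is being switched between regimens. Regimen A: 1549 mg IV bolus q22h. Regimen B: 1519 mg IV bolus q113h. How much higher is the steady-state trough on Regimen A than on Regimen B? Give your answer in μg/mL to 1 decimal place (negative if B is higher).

35.2 μg/mL

Regimen A: f = (1/2)^(22/32) ≈ 0.6209; Cmin,ss = (1549/68)·f/(1−f) ≈ 37.309 μg/mL.
Regimen B: f = (1/2)^(113/32) ≈ 0.0865; Cmin,ss = (1519/68)·f/(1−f) ≈ 2.115 μg/mL.
Difference ≈ 37.309 − 2.115 ≈ 35.194 μg/mL.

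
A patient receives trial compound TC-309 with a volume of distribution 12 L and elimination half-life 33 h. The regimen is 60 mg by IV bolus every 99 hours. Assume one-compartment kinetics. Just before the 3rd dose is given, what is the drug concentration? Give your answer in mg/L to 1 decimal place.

f = (1/2)^(τ/t½) = (1/2)^(99/33) ≈ 0.1250.
C₀ = D/Vd = 60/12 ≈ 5.000 mg/L.
Before the 3rd dose, 2 doses have been given. Superposition: Cmin = C₀·(f + f²).
≈ 5.000 × (0.1250 + 0.0156) ≈ 5.000 × 0.1406 ≈ 0.703 mg/L.

0.7 mg/L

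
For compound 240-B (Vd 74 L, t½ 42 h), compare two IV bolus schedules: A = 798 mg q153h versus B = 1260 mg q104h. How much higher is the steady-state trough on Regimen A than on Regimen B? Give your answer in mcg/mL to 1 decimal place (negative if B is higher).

Regimen A: f = (1/2)^(153/42) ≈ 0.0801; Cmin,ss = (798/74)·f/(1−f) ≈ 0.939 mcg/mL.
Regimen B: f = (1/2)^(104/42) ≈ 0.1797; Cmin,ss = (1260/74)·f/(1−f) ≈ 3.730 mcg/mL.
Difference ≈ 0.939 − 3.730 ≈ -2.791 mcg/mL.

-2.8 mcg/mL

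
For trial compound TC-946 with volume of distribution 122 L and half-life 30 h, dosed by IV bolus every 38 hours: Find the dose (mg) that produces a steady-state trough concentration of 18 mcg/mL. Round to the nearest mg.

τ/t½ = 38/30 ≈ 1.2667, so f = (1/2)^(38/30) ≈ 0.415619.
Cmin,ss = (D/Vd)·f/(1−f), so D = Cmin,ss·Vd·(1−f)/f.
D = 18 × 122 × (1−f)/f ≈ 18 × 122 × 1.40605 ≈ 3087.69 mg.

3088 mg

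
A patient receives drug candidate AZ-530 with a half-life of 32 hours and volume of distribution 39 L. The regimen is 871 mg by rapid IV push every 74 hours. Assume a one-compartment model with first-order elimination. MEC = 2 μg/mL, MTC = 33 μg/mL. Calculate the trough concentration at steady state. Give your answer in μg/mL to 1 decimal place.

5.6 μg/mL

τ/t½ = 74/32 ≈ 2.3125, so fraction remaining f = (1/2)^(74/32) ≈ 0.2013.
Each bolus raises the concentration by D/Vd = 871/39 ≈ 22.333 μg/mL.
Steady-state trough Cmin,ss = C₀·f/(1−f) ≈ 22.333 × 0.2013/0.7987 ≈ 5.629 μg/mL.
Trough 5.6 μg/mL vs MEC 2 μg/mL: adequate.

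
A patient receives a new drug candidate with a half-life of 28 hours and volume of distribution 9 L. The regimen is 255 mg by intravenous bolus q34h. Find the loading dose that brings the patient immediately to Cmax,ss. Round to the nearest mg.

f = (1/2)^(34/28) ≈ 0.430986; accumulation ratio R = 1/(1−f) ≈ 1.75743.
Loading dose to hit Cmax,ss on first dose: D_load = D_maint·R ≈ 255 × 1.75743 ≈ 448.14 mg.

448 mg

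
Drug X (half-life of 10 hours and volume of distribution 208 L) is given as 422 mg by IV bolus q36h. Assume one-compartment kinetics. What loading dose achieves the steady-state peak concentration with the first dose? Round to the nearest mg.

f = (1/2)^(36/10) ≈ 0.082469; accumulation ratio R = 1/(1−f) ≈ 1.08988.
Loading dose to hit Cmax,ss on first dose: D_load = D_maint·R ≈ 422 × 1.08988 ≈ 459.93 mg.

460 mg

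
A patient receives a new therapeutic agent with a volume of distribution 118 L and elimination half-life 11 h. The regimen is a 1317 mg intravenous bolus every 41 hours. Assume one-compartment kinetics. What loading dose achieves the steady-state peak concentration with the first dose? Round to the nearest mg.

f = (1/2)^(41/11) ≈ 0.075506; accumulation ratio R = 1/(1−f) ≈ 1.08167.
Loading dose to hit Cmax,ss on first dose: D_load = D_maint·R ≈ 1317 × 1.08167 ≈ 1424.56 mg.

1425 mg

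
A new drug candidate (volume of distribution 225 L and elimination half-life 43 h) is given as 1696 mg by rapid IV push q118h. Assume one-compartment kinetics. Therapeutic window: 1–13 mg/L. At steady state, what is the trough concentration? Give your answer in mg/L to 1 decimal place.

1.3 mg/L

τ/t½ = 118/43 ≈ 2.7442, so fraction remaining f = (1/2)^(118/43) ≈ 0.1493.
Each bolus raises the concentration by D/Vd = 1696/225 ≈ 7.538 mg/L.
Steady-state trough Cmin,ss = C₀·f/(1−f) ≈ 7.538 × 0.1493/0.8507 ≈ 1.323 mg/L.
Trough 1.3 mg/L vs MEC 1 mg/L: adequate.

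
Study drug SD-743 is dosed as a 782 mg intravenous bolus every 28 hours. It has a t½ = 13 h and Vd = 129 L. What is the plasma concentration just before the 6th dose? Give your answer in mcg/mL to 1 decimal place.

1.8 mcg/mL

f = (1/2)^(τ/t½) = (1/2)^(28/13) ≈ 0.2247.
C₀ = D/Vd = 782/129 ≈ 6.062 mcg/mL.
Before the 6th dose, 5 doses have been given. Superposition: Cmin = C₀·(f + f² + … + f^5).
≈ 6.062 × (0.2247 + 0.0505 + 0.0113 + 0.0025 + 0.0006) ≈ 6.062 × 0.2896 ≈ 1.756 mcg/mL.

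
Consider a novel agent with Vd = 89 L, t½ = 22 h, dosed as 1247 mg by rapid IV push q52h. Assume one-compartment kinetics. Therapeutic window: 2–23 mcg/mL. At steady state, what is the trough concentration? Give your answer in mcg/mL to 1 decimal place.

3.4 mcg/mL

τ/t½ = 52/22 ≈ 2.3636, so fraction remaining f = (1/2)^(52/22) ≈ 0.1943.
At steady state, accumulation factor R = 1/(1 − e^(−kτ)) ≈ 1.2412.
Each bolus raises the concentration by D/Vd = 1247/89 ≈ 14.011 mcg/mL.
Cmax,ss = C₀/(1 − f) ≈ 14.011/0.8057 ≈ 17.390 mcg/mL.
One interval later, Cmin,ss = Cmax,ss·e^(−kτ) ≈ 17.390 × 0.1943 ≈ 3.379 mcg/mL.
Trough 3.4 mcg/mL vs MEC 2 mcg/mL: adequate.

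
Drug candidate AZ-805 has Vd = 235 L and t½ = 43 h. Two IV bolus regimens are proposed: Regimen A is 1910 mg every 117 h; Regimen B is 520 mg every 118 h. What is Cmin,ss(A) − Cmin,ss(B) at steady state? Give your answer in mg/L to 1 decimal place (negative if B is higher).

1.1 mg/L

Regimen A: f = (1/2)^(117/43) ≈ 0.1517; Cmin,ss = (1910/235)·f/(1−f) ≈ 1.453 mg/L.
Regimen B: f = (1/2)^(118/43) ≈ 0.1493; Cmin,ss = (520/235)·f/(1−f) ≈ 0.388 mg/L.
Difference ≈ 1.453 − 0.388 ≈ 1.065 mg/L.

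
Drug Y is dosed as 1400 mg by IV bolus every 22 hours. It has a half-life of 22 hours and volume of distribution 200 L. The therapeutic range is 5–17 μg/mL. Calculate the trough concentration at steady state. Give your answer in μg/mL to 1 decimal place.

7.0 μg/mL

The dosing interval is 1 half-life, so f = 2^(−1) = 0.5.
At steady state, R = 1/(1 − 0.5) = 2/1.
Single-dose peak C₀ = D/Vd = 1400/200 = 7 μg/mL.
Steady-state peak Cmax,ss = C₀·R = 7 × 2/1 ≈ 14.000 μg/mL.
Steady-state trough Cmin,ss = Cmax,ss·f ≈ 14.000 × 0.5 ≈ 7.000 μg/mL.
Trough 7.0 μg/mL vs MEC 5 μg/mL: adequate.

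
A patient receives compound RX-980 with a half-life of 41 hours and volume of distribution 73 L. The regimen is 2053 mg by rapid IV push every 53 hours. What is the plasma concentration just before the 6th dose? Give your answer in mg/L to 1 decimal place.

f = (1/2)^(τ/t½) = (1/2)^(53/41) ≈ 0.4082.
C₀ = D/Vd = 2053/73 ≈ 28.123 mg/L.
Before the 6th dose, 5 doses have been given. Superposition: Cmin = C₀·(f + f² + … + f^5).
≈ 28.123 × (0.4082 + 0.1666 + 0.0680 + 0.0278 + 0.0113) ≈ 28.123 × 0.6819 ≈ 19.177 mg/L.

19.2 mg/L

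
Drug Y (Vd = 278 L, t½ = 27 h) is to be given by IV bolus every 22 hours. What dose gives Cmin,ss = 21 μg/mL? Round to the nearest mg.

τ/t½ = 22/27 ≈ 0.81481, so f = (1/2)^(22/27) ≈ 0.568481.
Cmin,ss = (D/Vd)·f/(1−f), so D = Cmin,ss·Vd·(1−f)/f.
D = 21 × 278 × (1−f)/f ≈ 21 × 278 × 0.75907 ≈ 4431.45 mg.

4431 mg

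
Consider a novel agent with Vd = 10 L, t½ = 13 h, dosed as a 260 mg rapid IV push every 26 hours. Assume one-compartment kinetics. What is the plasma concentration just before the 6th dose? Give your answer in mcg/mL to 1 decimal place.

8.7 mcg/mL

f = (1/2)^(τ/t½) = (1/2)^(26/13) ≈ 0.2500.
C₀ = D/Vd = 260/10 ≈ 26.000 mcg/mL.
Before the 6th dose, 5 doses have been given. Superposition: Cmin = C₀·(f + f² + … + f^5).
≈ 26.000 × (0.2500 + 0.0625 + 0.0156 + 0.0039 + 0.0010) ≈ 26.000 × 0.3330 ≈ 8.658 mcg/mL.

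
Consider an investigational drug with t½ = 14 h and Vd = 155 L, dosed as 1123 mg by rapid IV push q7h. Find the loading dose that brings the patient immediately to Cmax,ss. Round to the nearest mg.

3834 mg

f = (1/2)^(7/14) ≈ 0.707107; accumulation ratio R = 1/(1−f) ≈ 3.41422.
Loading dose to hit Cmax,ss on first dose: D_load = D_maint·R ≈ 1123 × 3.41422 ≈ 3834.17 mg.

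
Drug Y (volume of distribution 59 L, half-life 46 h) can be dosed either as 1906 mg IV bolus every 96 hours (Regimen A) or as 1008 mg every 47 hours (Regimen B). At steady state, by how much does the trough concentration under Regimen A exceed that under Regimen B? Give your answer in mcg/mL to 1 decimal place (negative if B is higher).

Regimen A: f = (1/2)^(96/46) ≈ 0.2354; Cmin,ss = (1906/59)·f/(1−f) ≈ 9.946 mcg/mL.
Regimen B: f = (1/2)^(47/46) ≈ 0.4925; Cmin,ss = (1008/59)·f/(1−f) ≈ 16.580 mcg/mL.
Difference ≈ 9.946 − 16.580 ≈ -6.634 mcg/mL.

-6.6 mcg/mL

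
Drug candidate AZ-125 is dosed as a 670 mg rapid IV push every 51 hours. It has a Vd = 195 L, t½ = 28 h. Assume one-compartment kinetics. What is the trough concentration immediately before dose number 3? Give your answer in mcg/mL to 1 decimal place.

f = (1/2)^(τ/t½) = (1/2)^(51/28) ≈ 0.2829.
C₀ = D/Vd = 670/195 ≈ 3.436 mcg/mL.
Before the 3rd dose, 2 doses have been given. Superposition: Cmin = C₀·(f + f²).
≈ 3.436 × (0.2829 + 0.0800) ≈ 3.436 × 0.3629 ≈ 1.247 mcg/mL.

1.2 mcg/mL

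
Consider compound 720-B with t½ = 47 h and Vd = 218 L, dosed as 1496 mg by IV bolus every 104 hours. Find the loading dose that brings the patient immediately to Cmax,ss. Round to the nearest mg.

f = (1/2)^(104/47) ≈ 0.215720; accumulation ratio R = 1/(1−f) ≈ 1.27505.
Loading dose to hit Cmax,ss on first dose: D_load = D_maint·R ≈ 1496 × 1.27505 ≈ 1907.47 mg.

1907 mg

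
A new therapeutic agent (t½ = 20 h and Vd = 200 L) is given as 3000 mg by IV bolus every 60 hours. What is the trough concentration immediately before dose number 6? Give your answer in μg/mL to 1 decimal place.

f = (1/2)^(τ/t½) = (1/2)^(60/20) ≈ 0.1250.
C₀ = D/Vd = 3000/200 ≈ 15.000 μg/mL.
Before the 6th dose, 5 doses have been given. Superposition: Cmin = C₀·(f + f² + … + f^5).
≈ 15.000 × (0.1250 + 0.0156 + 0.0020 + 0.0002 + 0.0000) ≈ 15.000 × 0.1428 ≈ 2.142 μg/mL.

2.1 μg/mL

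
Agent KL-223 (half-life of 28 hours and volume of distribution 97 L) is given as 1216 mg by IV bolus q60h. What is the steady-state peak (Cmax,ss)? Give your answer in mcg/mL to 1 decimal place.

τ/t½ = 60/28 ≈ 2.1429, so fraction remaining f = (1/2)^(60/28) ≈ 0.2264.
Accumulation ratio R = 1/(1 − f) ≈ 1/0.7736 ≈ 1.2927.
Single-dose peak C₀ = D/Vd = 1216/97 ≈ 12.536 mcg/mL.
Steady-state peak Cmax,ss = C₀·R ≈ 12.536 × 1.2927 ≈ 16.205 mcg/mL.

16.2 mcg/mL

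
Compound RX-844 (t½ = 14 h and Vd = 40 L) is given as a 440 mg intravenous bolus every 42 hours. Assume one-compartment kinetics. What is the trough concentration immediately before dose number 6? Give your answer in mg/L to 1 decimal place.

1.6 mg/L

f = (1/2)^(τ/t½) = (1/2)^(42/14) ≈ 0.1250.
C₀ = D/Vd = 440/40 ≈ 11.000 mg/L.
Before the 6th dose, 5 doses have been given. Superposition: Cmin = C₀·(f + f² + … + f^5).
≈ 11.000 × (0.1250 + 0.0156 + 0.0020 + 0.0002 + 0.0000) ≈ 11.000 × 0.1428 ≈ 1.571 mg/L.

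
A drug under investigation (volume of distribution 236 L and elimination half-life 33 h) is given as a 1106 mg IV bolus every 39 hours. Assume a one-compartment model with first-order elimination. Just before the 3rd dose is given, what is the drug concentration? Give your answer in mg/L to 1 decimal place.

f = (1/2)^(τ/t½) = (1/2)^(39/33) ≈ 0.4408.
C₀ = D/Vd = 1106/236 ≈ 4.686 mg/L.
Before the 3rd dose, 2 doses have been given. Superposition: Cmin = C₀·(f + f²).
≈ 4.686 × (0.4408 + 0.1943) ≈ 4.686 × 0.6351 ≈ 2.976 mg/L.

3.0 mg/L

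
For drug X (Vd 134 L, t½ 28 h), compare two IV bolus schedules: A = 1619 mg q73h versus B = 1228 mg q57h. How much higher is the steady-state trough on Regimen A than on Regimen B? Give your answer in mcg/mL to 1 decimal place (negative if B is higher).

Regimen A: f = (1/2)^(73/28) ≈ 0.1641; Cmin,ss = (1619/134)·f/(1−f) ≈ 2.372 mcg/mL.
Regimen B: f = (1/2)^(57/28) ≈ 0.2439; Cmin,ss = (1228/134)·f/(1−f) ≈ 2.956 mcg/mL.
Difference ≈ 2.372 − 2.956 ≈ -0.584 mcg/mL.

-0.6 mcg/mL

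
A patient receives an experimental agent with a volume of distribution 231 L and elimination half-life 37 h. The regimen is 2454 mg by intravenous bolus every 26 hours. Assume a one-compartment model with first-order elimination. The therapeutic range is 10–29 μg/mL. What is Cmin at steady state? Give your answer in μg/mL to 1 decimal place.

16.9 μg/mL

Over one 26-h interval, 26/37 ≈ 0.7027 half-lives elapse, leaving f ≈ 0.6144 of each dose.
At steady state, accumulation factor R = 1/(1 − e^(−kτ)) ≈ 2.5934.
Each bolus raises the concentration by D/Vd = 2454/231 ≈ 10.623 μg/mL.
Cmax,ss = C₀/(1 − f) ≈ 10.623/0.3856 ≈ 27.549 μg/mL.
Steady-state trough Cmin,ss = Cmax,ss·f ≈ 27.549 × 0.6144 ≈ 16.926 μg/mL.
Trough 16.9 μg/mL vs MEC 10 μg/mL: adequate.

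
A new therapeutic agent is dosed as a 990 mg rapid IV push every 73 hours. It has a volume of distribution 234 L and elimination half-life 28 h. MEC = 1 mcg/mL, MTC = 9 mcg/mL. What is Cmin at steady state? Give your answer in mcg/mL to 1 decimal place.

0.8 mcg/mL

Over one 73-h interval, 73/28 ≈ 2.6071 half-lives elapse, leaving f ≈ 0.1641 of each dose.
Single-dose peak C₀ = D/Vd = 990/234 ≈ 4.231 mcg/mL.
Steady-state trough Cmin,ss = C₀·f/(1−f) ≈ 4.231 × 0.1641/0.8359 ≈ 0.831 mcg/mL.
Trough 0.8 mcg/mL vs MEC 1 mcg/mL: subtherapeutic.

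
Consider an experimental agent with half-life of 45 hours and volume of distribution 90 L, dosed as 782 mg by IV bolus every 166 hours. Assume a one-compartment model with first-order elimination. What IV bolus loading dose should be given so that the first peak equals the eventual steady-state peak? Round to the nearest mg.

848 mg

f = (1/2)^(166/45) ≈ 0.077541; accumulation ratio R = 1/(1−f) ≈ 1.08406.
Loading dose to hit Cmax,ss on first dose: D_load = D_maint·R ≈ 782 × 1.08406 ≈ 847.73 mg.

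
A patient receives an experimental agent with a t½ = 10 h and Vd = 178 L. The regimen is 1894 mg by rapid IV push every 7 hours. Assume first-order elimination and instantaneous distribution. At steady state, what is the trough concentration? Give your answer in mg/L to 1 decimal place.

k = ln2/t½ = ln2/10 ≈ 0.069315 h⁻¹; fraction remaining f = e^(−kτ) = e^(−0.069315×7) ≈ 0.6156.
Accumulation ratio R = 1/(1 − f) ≈ 1/0.3844 ≈ 2.6015.
Each bolus raises the concentration by D/Vd = 1894/178 ≈ 10.640 mg/L.
Cmax,ss = C₀/(1 − f) ≈ 10.640/0.3844 ≈ 27.680 mg/L.
Steady-state trough Cmin,ss = Cmax,ss·f ≈ 27.680 × 0.6156 ≈ 17.040 mg/L.

17.0 mg/L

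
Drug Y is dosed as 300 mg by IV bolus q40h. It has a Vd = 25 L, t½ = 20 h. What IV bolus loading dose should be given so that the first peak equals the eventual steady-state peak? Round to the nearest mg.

400 mg

f = (1/2)^(40/20) ≈ 0.250000; accumulation ratio R = 1/(1−f) ≈ 1.33333.
Loading dose to hit Cmax,ss on first dose: D_load = D_maint·R ≈ 300 × 1.33333 ≈ 400.00 mg.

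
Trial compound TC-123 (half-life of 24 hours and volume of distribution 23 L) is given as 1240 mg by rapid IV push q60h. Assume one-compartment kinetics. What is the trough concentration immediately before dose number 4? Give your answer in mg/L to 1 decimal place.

11.5 mg/L

f = (1/2)^(τ/t½) = (1/2)^(60/24) ≈ 0.1768.
C₀ = D/Vd = 1240/23 ≈ 53.913 mg/L.
Before the 4th dose, 3 doses have been given. Superposition: Cmin = C₀·(f + f² + … + f^3).
≈ 53.913 × (0.1768 + 0.0313 + 0.0055) ≈ 53.913 × 0.2136 ≈ 11.516 mg/L.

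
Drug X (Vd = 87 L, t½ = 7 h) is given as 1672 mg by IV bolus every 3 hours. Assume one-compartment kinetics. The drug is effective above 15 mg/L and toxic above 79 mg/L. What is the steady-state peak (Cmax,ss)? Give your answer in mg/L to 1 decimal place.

Over one 3-h interval, 3/7 ≈ 0.42857 half-lives elapse, leaving f ≈ 0.7430 of each dose.
At steady state, accumulation factor R = 1/(1 − e^(−kτ)) ≈ 3.8911.
Each bolus raises the concentration by D/Vd = 1672/87 ≈ 19.218 mg/L.
Steady-state peak Cmax,ss = C₀·R ≈ 19.218 × 3.8911 ≈ 74.779 mg/L.
Peak 74.8 mg/L vs MTC 79 mg/L: below toxic threshold.

74.8 mg/L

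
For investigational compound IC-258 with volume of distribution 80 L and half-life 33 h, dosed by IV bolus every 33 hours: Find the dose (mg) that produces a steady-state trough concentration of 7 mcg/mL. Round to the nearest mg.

τ/t½ = 33/33 ≈ 1, so f = (1/2)^(33/33) ≈ 0.500000.
Cmin,ss = (D/Vd)·f/(1−f), so D = Cmin,ss·Vd·(1−f)/f.
D = 7 × 80 × (1−f)/f ≈ 7 × 80 × 1.00000 ≈ 560.00 mg.

560 mg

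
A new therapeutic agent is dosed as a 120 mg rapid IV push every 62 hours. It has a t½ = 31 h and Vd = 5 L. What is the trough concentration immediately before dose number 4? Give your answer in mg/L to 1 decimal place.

f = (1/2)^(τ/t½) = (1/2)^(62/31) ≈ 0.2500.
C₀ = D/Vd = 120/5 ≈ 24.000 mg/L.
Before the 4th dose, 3 doses have been given. Superposition: Cmin = C₀·(f + f² + … + f^3).
≈ 24.000 × (0.2500 + 0.0625 + 0.0156) ≈ 24.000 × 0.3281 ≈ 7.874 mg/L.

7.9 mg/L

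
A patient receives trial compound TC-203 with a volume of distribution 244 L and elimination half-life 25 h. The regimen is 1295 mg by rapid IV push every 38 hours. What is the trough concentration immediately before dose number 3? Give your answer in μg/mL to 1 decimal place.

2.5 μg/mL

f = (1/2)^(τ/t½) = (1/2)^(38/25) ≈ 0.3487.
C₀ = D/Vd = 1295/244 ≈ 5.307 μg/mL.
Before the 3rd dose, 2 doses have been given. Superposition: Cmin = C₀·(f + f²).
≈ 5.307 × (0.3487 + 0.1216) ≈ 5.307 × 0.4703 ≈ 2.496 μg/mL.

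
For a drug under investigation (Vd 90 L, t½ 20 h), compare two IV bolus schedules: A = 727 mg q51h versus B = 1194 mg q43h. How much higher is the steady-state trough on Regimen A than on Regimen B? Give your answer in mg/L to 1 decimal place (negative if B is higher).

Regimen A: f = (1/2)^(51/20) ≈ 0.1708; Cmin,ss = (727/90)·f/(1−f) ≈ 1.664 mg/L.
Regimen B: f = (1/2)^(43/20) ≈ 0.2253; Cmin,ss = (1194/90)·f/(1−f) ≈ 3.858 mg/L.
Difference ≈ 1.664 − 3.858 ≈ -2.194 mg/L.

-2.2 mg/L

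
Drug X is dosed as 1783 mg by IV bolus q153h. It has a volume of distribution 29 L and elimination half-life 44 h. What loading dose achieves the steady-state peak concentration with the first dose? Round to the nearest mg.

1959 mg

f = (1/2)^(153/44) ≈ 0.089792; accumulation ratio R = 1/(1−f) ≈ 1.09865.
Loading dose to hit Cmax,ss on first dose: D_load = D_maint·R ≈ 1783 × 1.09865 ≈ 1958.89 mg.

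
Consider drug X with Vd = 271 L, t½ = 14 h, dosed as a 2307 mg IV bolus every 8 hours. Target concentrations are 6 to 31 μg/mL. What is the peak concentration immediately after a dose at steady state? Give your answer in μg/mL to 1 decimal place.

τ/t½ = 8/14 ≈ 0.57143, so fraction remaining f = (1/2)^(8/14) ≈ 0.6730.
At steady state, accumulation factor R = 1/(1 − e^(−kτ)) ≈ 3.0581.
Each bolus raises the concentration by D/Vd = 2307/271 ≈ 8.513 μg/mL.
Cmax,ss = C₀/(1 − f) ≈ 8.513/0.3270 ≈ 26.034 μg/mL.
Peak 26.0 μg/mL vs MTC 31 μg/mL: below toxic threshold.

26.0 μg/mL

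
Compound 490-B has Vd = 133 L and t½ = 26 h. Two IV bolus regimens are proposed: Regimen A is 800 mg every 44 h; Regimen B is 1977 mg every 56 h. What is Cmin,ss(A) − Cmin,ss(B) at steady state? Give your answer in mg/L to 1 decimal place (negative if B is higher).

-1.6 mg/L

Regimen A: f = (1/2)^(44/26) ≈ 0.3094; Cmin,ss = (800/133)·f/(1−f) ≈ 2.695 mg/L.
Regimen B: f = (1/2)^(56/26) ≈ 0.2247; Cmin,ss = (1977/133)·f/(1−f) ≈ 4.308 mg/L.
Difference ≈ 2.695 − 4.308 ≈ -1.613 mg/L.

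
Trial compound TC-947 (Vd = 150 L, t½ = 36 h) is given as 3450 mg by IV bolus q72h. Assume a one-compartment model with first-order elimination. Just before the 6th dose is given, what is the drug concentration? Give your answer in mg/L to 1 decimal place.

f = (1/2)^(τ/t½) = (1/2)^(72/36) ≈ 0.2500.
C₀ = D/Vd = 3450/150 ≈ 23.000 mg/L.
Before the 6th dose, 5 doses have been given. Superposition: Cmin = C₀·(f + f² + … + f^5).
≈ 23.000 × (0.2500 + 0.0625 + 0.0156 + 0.0039 + 0.0010) ≈ 23.000 × 0.3330 ≈ 7.659 mg/L.

7.7 mg/L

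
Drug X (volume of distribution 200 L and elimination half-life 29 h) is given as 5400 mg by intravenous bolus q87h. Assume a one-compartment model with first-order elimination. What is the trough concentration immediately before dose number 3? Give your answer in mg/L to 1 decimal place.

3.8 mg/L

f = (1/2)^(τ/t½) = (1/2)^(87/29) ≈ 0.1250.
C₀ = D/Vd = 5400/200 ≈ 27.000 mg/L.
Before the 3rd dose, 2 doses have been given. Superposition: Cmin = C₀·(f + f²).
≈ 27.000 × (0.1250 + 0.0156) ≈ 27.000 × 0.1406 ≈ 3.796 mg/L.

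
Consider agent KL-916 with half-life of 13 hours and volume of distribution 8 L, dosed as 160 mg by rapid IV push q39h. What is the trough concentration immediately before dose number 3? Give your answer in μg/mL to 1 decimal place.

2.8 μg/mL

f = (1/2)^(τ/t½) = (1/2)^(39/13) ≈ 0.1250.
C₀ = D/Vd = 160/8 ≈ 20.000 μg/mL.
Before the 3rd dose, 2 doses have been given. Superposition: Cmin = C₀·(f + f²).
≈ 20.000 × (0.1250 + 0.0156) ≈ 20.000 × 0.1406 ≈ 2.812 μg/mL.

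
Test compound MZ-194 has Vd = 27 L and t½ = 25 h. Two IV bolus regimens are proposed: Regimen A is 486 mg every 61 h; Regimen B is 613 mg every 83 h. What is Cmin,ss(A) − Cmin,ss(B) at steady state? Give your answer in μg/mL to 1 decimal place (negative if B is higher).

Regimen A: f = (1/2)^(61/25) ≈ 0.1843; Cmin,ss = (486/27)·f/(1−f) ≈ 4.067 μg/mL.
Regimen B: f = (1/2)^(83/25) ≈ 0.1001; Cmin,ss = (613/27)·f/(1−f) ≈ 2.525 μg/mL.
Difference ≈ 4.067 − 2.525 ≈ 1.542 μg/mL.

1.5 μg/mL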